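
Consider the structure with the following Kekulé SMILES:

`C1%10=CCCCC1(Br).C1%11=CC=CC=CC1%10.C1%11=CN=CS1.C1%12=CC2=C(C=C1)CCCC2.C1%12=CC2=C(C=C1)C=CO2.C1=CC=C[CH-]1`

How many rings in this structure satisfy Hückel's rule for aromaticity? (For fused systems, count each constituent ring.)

The SMILES encodes a six-membered carbon ring with one C=C double bond; a seven-membered carbon ring with three C=C double bonds and one sp³ carbon; a five-membered ring with a sulfur at position 1 and a nitrogen at position 3 (in a C=N bond), with two double bonds; a six-membered carbon ring with three alternating C=C double bonds, fused to a saturated six-membered carbon ring; a six-membered carbon ring with three alternating C=C double bonds, fused to a five-membered ring containing one oxygen and two C=C double bonds; a five-membered all-carbon ring bearing a negative charge on one carbon, with two C=C double bonds.
The 6-membered ring has four sp³ carbons, so it is not fully conjugated — not aromatic (cyclohexene).
The 7-membered ring has one sp³ carbon, so it is not fully conjugated — not aromatic (cycloheptatriene).
The 5-membered ring with one sulfur and one =N– has a continuous p-orbital overlap around the ring; 2 ring double bonds (4 π electrons) plus a heteroatom lone pair (2) give 6 π electrons. 6 = 4(1)+2, so it is aromatic (thiazole).
The second 6-membered ring has a continuous p-orbital overlap around the ring; 3 ring double bonds give 6 π electrons. 6 = 4(1)+2, so it is aromatic (benzene ring).
The third 6-membered ring has four sp³ carbons, so it is not fully conjugated — not aromatic (cyclohexane ring).
The fused 6/5-membered bicyclic (with one oxygen) is a single π system with 9 sp² atoms and 10 π electrons from ring double bonds plus a heteroatom lone pair. 10 = 4(2)+2, so the system is aromatic and both rings count as aromatic (benzofuran).
The 5-membered ring is planar and fully conjugated; 2 ring double bonds (4 π electrons) plus the carbanion lone pair (2) give 6 π electrons. Since 6 = 4n+2 (n=1), it is aromatic (cyclopentadienyl anion).
5 of the 8 rings are aromatic. Total: 5.

5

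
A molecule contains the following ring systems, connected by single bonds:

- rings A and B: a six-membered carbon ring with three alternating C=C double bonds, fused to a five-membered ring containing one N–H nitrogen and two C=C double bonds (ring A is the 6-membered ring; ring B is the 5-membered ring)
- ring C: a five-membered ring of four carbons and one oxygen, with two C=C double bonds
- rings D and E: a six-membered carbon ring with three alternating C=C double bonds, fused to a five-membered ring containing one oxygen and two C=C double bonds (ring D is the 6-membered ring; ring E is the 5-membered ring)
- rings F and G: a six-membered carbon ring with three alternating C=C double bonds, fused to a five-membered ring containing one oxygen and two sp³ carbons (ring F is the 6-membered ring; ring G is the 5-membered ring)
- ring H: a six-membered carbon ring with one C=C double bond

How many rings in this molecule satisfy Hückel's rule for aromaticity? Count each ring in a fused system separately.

6

Rings A and B form a fused bicyclic system (with one N–H) with 9 sp² atoms and 10 π electrons from ring double bonds plus a heteroatom lone pair. 10 = 4(2)+2, so the system is aromatic and both rings count as aromatic (indole).
Ring C is fully conjugated (every ring atom contributes a p orbital); 2 ring double bonds (4 π electrons) plus a heteroatom lone pair (2) give 6 π electrons. 6 = 4(1)+2, so ring C is aromatic (furan).
Rings D and E form a fused bicyclic system (with one oxygen) with 9 sp² atoms and 10 π electrons from ring double bonds plus a heteroatom lone pair. 10 = 4(2)+2, so the system is aromatic and both rings count as aromatic (benzofuran).
Ring F has a continuous p-orbital overlap around the ring; 3 ring double bonds give 6 π electrons. 6 = 4(1)+2, so ring F is aromatic (benzene ring).
Ring G has two sp³ carbons, so it is not fully conjugated — not aromatic (oxolane ring).
Ring H has four sp³ carbons, so it is not fully conjugated — not aromatic (cyclohexene).
Aromatic: A, B, C, D, E, F. Total: 6.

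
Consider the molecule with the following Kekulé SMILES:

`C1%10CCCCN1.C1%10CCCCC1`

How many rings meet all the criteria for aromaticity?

0

The SMILES encodes a six-membered saturated ring of five carbons and one N–H nitrogen; a six-membered saturated carbon ring.
The 6-membered ring with one N–H has only sp³ atoms, so it is not fully conjugated — not aromatic (piperidine).
The 6-membered ring has only sp³ atoms, so it is not fully conjugated — not aromatic (cyclohexane).
None of the rings are aromatic. Total: 0.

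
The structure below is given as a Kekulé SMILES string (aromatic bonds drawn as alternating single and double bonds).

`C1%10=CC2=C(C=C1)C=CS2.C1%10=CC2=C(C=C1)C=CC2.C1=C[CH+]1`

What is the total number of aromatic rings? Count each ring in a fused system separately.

4

The SMILES encodes a six-membered carbon ring with three alternating C=C double bonds, fused to a five-membered ring containing one sulfur and two C=C double bonds; a six-membered carbon ring with three alternating C=C double bonds, fused to a five-membered carbon ring containing one C=C double bond and one sp³ carbon; a three-membered all-carbon ring bearing a positive charge on one carbon, with one C=C double bond.
The fused 6/5-membered bicyclic (with one sulfur) is a single π system with 9 sp² atoms and 10 π electrons from ring double bonds plus a heteroatom lone pair. 10 = 4(2)+2, so the system is aromatic and both rings count as aromatic (benzothiophene).
The 6-membered ring has a continuous p-orbital overlap around the ring; 3 ring double bonds give 6 π electrons. 6 = 4(1)+2, so it is aromatic (benzene ring).
The 5-membered ring has one sp³ carbon, so it is not fully conjugated — not aromatic (cyclopentene ring).
The 3-membered ring has a continuous p-orbital overlap around the ring; 1 ring double bond (2 π electrons) plus the carbocation's empty p orbital (0, but keeps the ring conjugated) give 2 π electrons. That satisfies 4n+2 with n=0, so it is aromatic (cyclopropenyl cation).
4 of the 5 rings are aromatic. Total: 4.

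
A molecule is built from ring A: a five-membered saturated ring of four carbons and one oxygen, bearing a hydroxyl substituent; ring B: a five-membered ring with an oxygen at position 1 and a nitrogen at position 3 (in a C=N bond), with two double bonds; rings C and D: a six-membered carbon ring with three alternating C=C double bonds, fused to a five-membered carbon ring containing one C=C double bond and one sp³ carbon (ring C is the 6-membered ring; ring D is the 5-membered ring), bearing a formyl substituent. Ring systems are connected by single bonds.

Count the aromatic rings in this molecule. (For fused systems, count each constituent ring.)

2

Ring A has only sp³ atoms, so it is not fully conjugated — not aromatic (tetrahydrofuran).
Ring B is planar and fully conjugated; 2 ring double bonds (4 π electrons) plus a heteroatom lone pair (2) give 6 π electrons. That satisfies 4n+2 with n=1, so ring B is aromatic (oxazole).
Ring C has a continuous p-orbital overlap around the ring; 3 ring double bonds give 6 π electrons. 6 = 4(1)+2, so ring C is aromatic (benzene ring).
Ring D has one sp³ carbon, so it is not fully conjugated — not aromatic (cyclopentene ring).
Aromatic: B, C. Total: 2.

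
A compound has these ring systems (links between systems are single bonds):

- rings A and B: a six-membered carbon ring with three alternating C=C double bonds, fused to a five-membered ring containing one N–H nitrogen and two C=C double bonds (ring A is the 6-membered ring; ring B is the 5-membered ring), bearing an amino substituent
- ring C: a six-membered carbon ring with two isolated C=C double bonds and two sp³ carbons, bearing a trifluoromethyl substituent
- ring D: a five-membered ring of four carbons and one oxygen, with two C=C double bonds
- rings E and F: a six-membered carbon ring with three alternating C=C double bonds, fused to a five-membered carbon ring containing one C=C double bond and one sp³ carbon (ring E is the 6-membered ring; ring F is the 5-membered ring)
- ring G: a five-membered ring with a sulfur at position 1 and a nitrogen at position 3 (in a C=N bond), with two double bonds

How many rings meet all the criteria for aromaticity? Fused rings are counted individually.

Rings A and B form a fused bicyclic system (with one N–H) with 9 sp² atoms and 10 π electrons from ring double bonds plus a heteroatom lone pair. 10 = 4(2)+2, so the system is aromatic and both rings count as aromatic (indole).
Ring C has two sp³ carbons, so it is not fully conjugated — not aromatic (1,4-cyclohexadiene).
Ring D is fully conjugated (every ring atom contributes a p orbital); 2 ring double bonds (4 π electrons) plus a heteroatom lone pair (2) give 6 π electrons. That satisfies 4n+2 with n=1, so ring D is aromatic (furan).
Ring E has a continuous p-orbital overlap around the ring; 3 ring double bonds give 6 π electrons. That satisfies 4n+2 with n=1, so ring E is aromatic (benzene ring).
Ring F has one sp³ carbon, so it is not fully conjugated — not aromatic (cyclopentene ring).
Ring G has a continuous p-orbital overlap around the ring; 2 ring double bonds (4 π electrons) plus a heteroatom lone pair (2) give 6 π electrons. Since 6 = 4n+2 (n=1), ring G is aromatic (thiazole).
Aromatic: A, B, D, E, G. Total: 5.

5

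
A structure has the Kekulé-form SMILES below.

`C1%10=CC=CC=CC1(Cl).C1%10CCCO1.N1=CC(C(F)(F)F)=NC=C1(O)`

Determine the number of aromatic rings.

The SMILES encodes a seven-membered carbon ring with three C=C double bonds and one sp³ carbon; a five-membered saturated ring of four carbons and one oxygen; a six-membered ring with nitrogens at positions 1 and 4 and three alternating double bonds.
The 7-membered ring has one sp³ carbon, so it is not fully conjugated — not aromatic (cycloheptatriene).
The 5-membered ring with one oxygen has only sp³ atoms, so it is not fully conjugated — not aromatic (tetrahydrofuran).
The 6-membered ring with two nitrogens (1,4) is planar and fully conjugated; 3 ring double bonds give 6 π electrons. That satisfies 4n+2 with n=1, so it is aromatic (pyrazine).
1 of the 3 rings is aromatic. Total: 1.

1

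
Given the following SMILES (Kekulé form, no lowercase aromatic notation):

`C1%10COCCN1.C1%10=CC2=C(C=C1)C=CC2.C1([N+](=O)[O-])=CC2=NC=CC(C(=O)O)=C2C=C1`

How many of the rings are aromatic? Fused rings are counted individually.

The SMILES encodes a six-membered saturated ring with an oxygen and an N–H nitrogen at positions 1 and 4; a six-membered carbon ring with three alternating C=C double bonds, fused to a five-membered carbon ring containing one C=C double bond and one sp³ carbon; two fused six-membered rings, each with three alternating double bonds; one ring is all carbon and the other has one ring nitrogen.
The 6-membered ring with one oxygen and one N–H (1,4) has only sp³ atoms, so it is not fully conjugated — not aromatic (morpholine).
The 6-membered ring is planar and fully conjugated; 3 ring double bonds give 6 π electrons. That satisfies 4n+2 with n=1, so it is aromatic (benzene ring).
The 5-membered ring has one sp³ carbon, so it is not fully conjugated — not aromatic (cyclopentene ring).
The fused 6/6-membered bicyclic (with one nitrogen) is a single π system with 10 sp² atoms and 10 π electrons from ring double bonds. 10 = 4(2)+2, so the system is aromatic and both rings count as aromatic (quinoline).
3 of the 5 rings are aromatic. Total: 3.

3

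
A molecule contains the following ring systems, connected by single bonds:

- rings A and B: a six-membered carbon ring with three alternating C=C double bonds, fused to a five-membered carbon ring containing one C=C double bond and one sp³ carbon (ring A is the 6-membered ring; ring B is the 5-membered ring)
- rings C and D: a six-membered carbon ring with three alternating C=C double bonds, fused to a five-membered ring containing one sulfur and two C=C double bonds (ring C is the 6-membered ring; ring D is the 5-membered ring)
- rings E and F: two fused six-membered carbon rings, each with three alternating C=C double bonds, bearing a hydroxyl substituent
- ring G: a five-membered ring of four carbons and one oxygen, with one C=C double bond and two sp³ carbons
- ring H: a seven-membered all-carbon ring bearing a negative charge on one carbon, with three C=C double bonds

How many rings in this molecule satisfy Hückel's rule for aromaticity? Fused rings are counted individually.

5

Ring A is fully conjugated (every ring atom contributes a p orbital); 3 ring double bonds give 6 π electrons. 6 = 4(1)+2, so ring A is aromatic (benzene ring).
Ring B has one sp³ carbon, so it is not fully conjugated — not aromatic (cyclopentene ring).
Rings C and D form a fused bicyclic system (with one sulfur) with 9 sp² atoms and 10 π electrons from ring double bonds plus a heteroatom lone pair. 10 = 4(2)+2, so the system is aromatic and both rings count as aromatic (benzothiophene).
Rings E and F form a fused bicyclic system with 10 sp² atoms and 10 π electrons from ring double bonds. 10 = 4(2)+2, so the system is aromatic and both rings count as aromatic (naphthalene).
Ring G has two sp³ carbons, so it is not fully conjugated — not aromatic (2,3-dihydrofuran).
Ring H has only sp² ring atoms; a planar conformation would have a fully conjugated π system of 8 electrons. But 8 = 4(2), which is 4n not 4n+2, so ring H is not aromatic (cycloheptatrienyl anion).
Aromatic: A, C, D, E, F. Total: 5.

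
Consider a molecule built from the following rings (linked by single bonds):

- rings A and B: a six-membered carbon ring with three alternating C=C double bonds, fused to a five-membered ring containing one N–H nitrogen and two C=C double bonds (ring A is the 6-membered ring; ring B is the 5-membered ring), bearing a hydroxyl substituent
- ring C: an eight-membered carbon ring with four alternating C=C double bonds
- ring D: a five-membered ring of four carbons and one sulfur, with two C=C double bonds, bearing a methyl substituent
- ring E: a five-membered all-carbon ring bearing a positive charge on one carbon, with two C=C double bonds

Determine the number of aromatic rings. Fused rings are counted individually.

Rings A and B form a fused bicyclic system (with one N–H) with 9 sp² atoms and 10 π electrons from ring double bonds plus a heteroatom lone pair. 10 = 4(2)+2, so the system is aromatic and both rings count as aromatic (indole).
Ring C has only sp² ring atoms; a planar conformation would have a fully conjugated π system of 8 electrons. But 8 = 4(2), which is 4n not 4n+2, so ring C is not aromatic (cyclooctatetraene) — cyclooctatetraene distorts into a non-planar tub to avoid antiaromaticity.
Ring D is planar and fully conjugated; 2 ring double bonds (4 π electrons) plus a heteroatom lone pair (2) give 6 π electrons. 6 = 4(1)+2, so ring D is aromatic (thiophene).
Ring E has only sp² ring atoms; a planar conformation would have a fully conjugated π system of 4 electrons. But 4 = 4(1), which is 4n not 4n+2, so ring E is not aromatic (cyclopentadienyl cation).
Aromatic: A, B, D. Total: 3.

3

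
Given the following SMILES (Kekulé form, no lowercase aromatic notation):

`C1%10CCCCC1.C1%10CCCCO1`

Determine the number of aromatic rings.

0

The SMILES encodes a six-membered saturated carbon ring; a six-membered saturated ring of five carbons and one oxygen.
The 6-membered ring has only sp³ atoms, so it is not fully conjugated — not aromatic (cyclohexane).
The 6-membered ring with one oxygen has only sp³ atoms, so it is not fully conjugated — not aromatic (tetrahydropyran).
None of the rings are aromatic. Total: 0.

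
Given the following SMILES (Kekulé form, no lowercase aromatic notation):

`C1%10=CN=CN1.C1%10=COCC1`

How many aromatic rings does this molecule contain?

The SMILES encodes a five-membered ring with nitrogens at positions 1 and 3 (one bearing H, one in a C=N bond) and two double bonds; a five-membered ring of four carbons and one oxygen, with one C=C double bond and two sp³ carbons.
The 5-membered ring with two nitrogens (one N–H, one =N–) is fully conjugated (every ring atom contributes a p orbital); 2 ring double bonds (4 π electrons) plus a heteroatom lone pair (2) give 6 π electrons. Since 6 = 4n+2 (n=1), it is aromatic (imidazole).
The 5-membered ring with one oxygen has two sp³ carbons, so it is not fully conjugated — not aromatic (2,3-dihydrofuran).
1 of the 2 rings is aromatic. Total: 1.

1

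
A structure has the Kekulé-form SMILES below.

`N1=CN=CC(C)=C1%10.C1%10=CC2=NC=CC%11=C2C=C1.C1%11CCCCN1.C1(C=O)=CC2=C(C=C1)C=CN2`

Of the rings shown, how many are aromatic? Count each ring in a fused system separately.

5

The SMILES encodes a six-membered ring with nitrogens at positions 1 and 3 and three alternating double bonds; two fused six-membered rings, each with three alternating double bonds; one ring is all carbon and the other has one ring nitrogen; a six-membered saturated ring of five carbons and one N–H nitrogen; a six-membered carbon ring with three alternating C=C double bonds, fused to a five-membered ring containing one N–H nitrogen and two C=C double bonds.
The 6-membered ring with two nitrogens (1,3) has a continuous p-orbital overlap around the ring; 3 ring double bonds give 6 π electrons. Since 6 = 4n+2 (n=1), it is aromatic (pyrimidine).
The fused 6/6-membered bicyclic (with one nitrogen) is a single π system with 10 sp² atoms and 10 π electrons from ring double bonds. 10 = 4(2)+2, so the system is aromatic and both rings count as aromatic (quinoline).
The 6-membered ring with one N–H has only sp³ atoms, so it is not fully conjugated — not aromatic (piperidine).
The fused 6/5-membered bicyclic (with one N–H) is a single π system with 9 sp² atoms and 10 π electrons from ring double bonds plus a heteroatom lone pair. 10 = 4(2)+2, so the system is aromatic and both rings count as aromatic (indole).
5 of the 6 rings are aromatic. Total: 5.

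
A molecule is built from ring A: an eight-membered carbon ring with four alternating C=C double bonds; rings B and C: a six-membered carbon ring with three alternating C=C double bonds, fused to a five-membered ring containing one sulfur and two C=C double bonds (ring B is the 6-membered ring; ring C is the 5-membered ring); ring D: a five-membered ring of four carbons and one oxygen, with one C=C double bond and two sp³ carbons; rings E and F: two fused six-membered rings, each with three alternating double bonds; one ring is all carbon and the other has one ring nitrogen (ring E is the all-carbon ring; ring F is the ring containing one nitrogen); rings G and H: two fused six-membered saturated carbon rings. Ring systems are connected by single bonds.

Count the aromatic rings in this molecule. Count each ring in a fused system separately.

4

Ring A has only sp² ring atoms; a planar conformation would have a fully conjugated π system of 8 electrons. But 8 = 4(2), which is 4n not 4n+2, so ring A is not aromatic (cyclooctatetraene) — cyclooctatetraene distorts into a non-planar tub to avoid antiaromaticity.
Rings B and C form a fused bicyclic system (with one sulfur) with 9 sp² atoms and 10 π electrons from ring double bonds plus a heteroatom lone pair. 10 = 4(2)+2, so the system is aromatic and both rings count as aromatic (benzothiophene).
Ring D has two sp³ carbons, so it is not fully conjugated — not aromatic (2,3-dihydrofuran).
Rings E and F form a fused bicyclic system (with one nitrogen) with 10 sp² atoms and 10 π electrons from ring double bonds. 10 = 4(2)+2, so the system is aromatic and both rings count as aromatic (quinoline).
Ring G has only sp³ atoms, so it is not fully conjugated — not aromatic (cyclohexane ring).
Ring H has only sp³ atoms, so it is not fully conjugated — not aromatic (cyclohexane ring).
Aromatic: B, C, E, F. Total: 4.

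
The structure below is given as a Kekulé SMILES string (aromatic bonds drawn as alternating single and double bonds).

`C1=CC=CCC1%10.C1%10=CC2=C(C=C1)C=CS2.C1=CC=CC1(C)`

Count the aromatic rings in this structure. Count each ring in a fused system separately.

2

The SMILES encodes a six-membered carbon ring with two conjugated C=C double bonds and two sp³ carbons; a six-membered carbon ring with three alternating C=C double bonds, fused to a five-membered ring containing one sulfur and two C=C double bonds; a five-membered carbon ring with two conjugated C=C double bonds and one sp³ carbon.
The 6-membered ring has two sp³ carbons, so it is not fully conjugated — not aromatic (1,3-cyclohexadiene).
The fused 6/5-membered bicyclic (with one sulfur) is a single π system with 9 sp² atoms and 10 π electrons from ring double bonds plus a heteroatom lone pair. 10 = 4(2)+2, so the system is aromatic and both rings count as aromatic (benzothiophene).
The 5-membered ring has one sp³ carbon, so it is not fully conjugated — not aromatic (cyclopentadiene).
2 of the 4 rings are aromatic. Total: 2.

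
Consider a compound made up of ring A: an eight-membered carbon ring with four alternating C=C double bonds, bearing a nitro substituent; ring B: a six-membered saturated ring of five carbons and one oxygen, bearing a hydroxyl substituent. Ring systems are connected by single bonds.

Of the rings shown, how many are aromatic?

Ring A has only sp² ring atoms; a planar conformation would have a fully conjugated π system of 8 electrons. But 8 = 4(2), which is 4n not 4n+2, so ring A is not aromatic (cyclooctatetraene) — cyclooctatetraene distorts into a non-planar tub to avoid antiaromaticity.
Ring B has only sp³ atoms, so it is not fully conjugated — not aromatic (tetrahydropyran).
No ring is aromatic. Total: 0.

0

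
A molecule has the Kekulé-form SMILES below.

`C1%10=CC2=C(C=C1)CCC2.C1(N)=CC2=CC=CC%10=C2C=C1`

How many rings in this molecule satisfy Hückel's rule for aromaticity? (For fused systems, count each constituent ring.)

The SMILES encodes a six-membered carbon ring with three alternating C=C double bonds, fused to a saturated five-membered carbon ring; two fused six-membered carbon rings, each with three alternating C=C double bonds.
The 6-membered ring has a continuous p-orbital overlap around the ring; 3 ring double bonds give 6 π electrons. Since 6 = 4n+2 (n=1), it is aromatic (benzene ring).
The 5-membered ring has three sp³ carbons, so it is not fully conjugated — not aromatic (cyclopentane ring).
The fused 6/6-membered bicyclic is a single π system with 10 sp² atoms and 10 π electrons from ring double bonds. 10 = 4(2)+2, so the system is aromatic and both rings count as aromatic (naphthalene).
3 of the 4 rings are aromatic. Total: 3.

3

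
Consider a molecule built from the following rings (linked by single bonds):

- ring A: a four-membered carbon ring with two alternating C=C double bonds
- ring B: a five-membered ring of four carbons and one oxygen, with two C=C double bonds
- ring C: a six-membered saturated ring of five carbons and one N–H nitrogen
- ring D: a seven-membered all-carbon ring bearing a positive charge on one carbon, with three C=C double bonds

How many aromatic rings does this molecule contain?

2

Ring A has only sp² ring atoms; a planar conformation would have a fully conjugated π system of 4 electrons. But 4 = 4(1), which is 4n not 4n+2, so ring A is not aromatic (cyclobutadiene) — cyclobutadiene is antiaromatic and distorts to a rectangle.
Ring B is fully conjugated (every ring atom contributes a p orbital); 2 ring double bonds (4 π electrons) plus a heteroatom lone pair (2) give 6 π electrons. That satisfies 4n+2 with n=1, so ring B is aromatic (furan).
Ring C has only sp³ atoms, so it is not fully conjugated — not aromatic (piperidine).
Ring D has a continuous p-orbital overlap around the ring; 3 ring double bonds (6 π electrons) plus the carbocation's empty p orbital (0, but keeps the ring conjugated) give 6 π electrons. 6 = 4(1)+2, so ring D is aromatic (tropylium cation).
Aromatic: B, D. Total: 2.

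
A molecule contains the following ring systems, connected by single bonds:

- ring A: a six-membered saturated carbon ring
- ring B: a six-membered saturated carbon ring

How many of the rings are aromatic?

Ring A has only sp³ atoms, so it is not fully conjugated — not aromatic (cyclohexane).
Ring B has only sp³ atoms, so it is not fully conjugated — not aromatic (cyclohexane).
No ring is aromatic. Total: 0.

0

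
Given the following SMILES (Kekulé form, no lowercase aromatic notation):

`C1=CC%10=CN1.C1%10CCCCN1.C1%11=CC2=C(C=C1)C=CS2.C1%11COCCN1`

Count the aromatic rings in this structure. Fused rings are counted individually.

3

The SMILES encodes a five-membered ring of four carbons and one nitrogen bearing a hydrogen, with two C=C double bonds; a six-membered saturated ring of five carbons and one N–H nitrogen; a six-membered carbon ring with three alternating C=C double bonds, fused to a five-membered ring containing one sulfur and two C=C double bonds; a six-membered saturated ring with an oxygen and an N–H nitrogen at positions 1 and 4.
The 5-membered ring with one N–H is fully conjugated (every ring atom contributes a p orbital); 2 ring double bonds (4 π electrons) plus a heteroatom lone pair (2) give 6 π electrons. 6 = 4(1)+2, so it is aromatic (pyrrole).
The 6-membered ring with one N–H has only sp³ atoms, so it is not fully conjugated — not aromatic (piperidine).
The fused 6/5-membered bicyclic (with one sulfur) is a single π system with 9 sp² atoms and 10 π electrons from ring double bonds plus a heteroatom lone pair. 10 = 4(2)+2, so the system is aromatic and both rings count as aromatic (benzothiophene).
The 6-membered ring with one oxygen and one N–H (1,4) has only sp³ atoms, so it is not fully conjugated — not aromatic (morpholine).
3 of the 5 rings are aromatic. Total: 3.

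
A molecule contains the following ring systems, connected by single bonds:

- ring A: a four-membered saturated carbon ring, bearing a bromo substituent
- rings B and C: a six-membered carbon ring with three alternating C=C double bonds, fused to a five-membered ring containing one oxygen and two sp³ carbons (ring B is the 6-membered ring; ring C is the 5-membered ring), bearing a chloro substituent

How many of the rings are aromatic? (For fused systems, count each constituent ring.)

1

Ring A has only sp³ atoms, so it is not fully conjugated — not aromatic (cyclobutane).
Ring B is fully conjugated (every ring atom contributes a p orbital); 3 ring double bonds give 6 π electrons. That satisfies 4n+2 with n=1, so ring B is aromatic (benzene ring).
Ring C has two sp³ carbons, so it is not fully conjugated — not aromatic (oxolane ring).
Aromatic: B. Total: 1.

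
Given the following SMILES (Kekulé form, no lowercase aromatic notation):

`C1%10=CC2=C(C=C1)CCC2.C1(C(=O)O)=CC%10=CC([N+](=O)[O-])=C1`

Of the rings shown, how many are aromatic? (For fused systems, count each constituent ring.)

The SMILES encodes a six-membered carbon ring with three alternating C=C double bonds, fused to a saturated five-membered carbon ring; a six-membered carbon ring with three alternating C=C double bonds.
The 6-membered ring has a continuous p-orbital overlap around the ring; 3 ring double bonds give 6 π electrons. 6 = 4(1)+2, so it is aromatic (benzene ring).
The 5-membered ring has three sp³ carbons, so it is not fully conjugated — not aromatic (cyclopentane ring).
The second 6-membered ring is planar and fully conjugated; 3 ring double bonds give 6 π electrons. That satisfies 4n+2 with n=1, so it is aromatic (benzene).
2 of the 3 rings are aromatic. Total: 2.

2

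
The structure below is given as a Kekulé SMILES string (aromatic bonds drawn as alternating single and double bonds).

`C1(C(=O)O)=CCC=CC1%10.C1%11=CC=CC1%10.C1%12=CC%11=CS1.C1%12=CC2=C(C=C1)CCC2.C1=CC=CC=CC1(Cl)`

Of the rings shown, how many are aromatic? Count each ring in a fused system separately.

2

The SMILES encodes a six-membered carbon ring with two isolated C=C double bonds and two sp³ carbons; a five-membered carbon ring with two conjugated C=C double bonds and one sp³ carbon; a five-membered ring of four carbons and one sulfur, with two C=C double bonds; a six-membered carbon ring with three alternating C=C double bonds, fused to a saturated five-membered carbon ring; a seven-membered carbon ring with three C=C double bonds and one sp³ carbon.
The 6-membered ring has two sp³ carbons, so it is not fully conjugated — not aromatic (1,4-cyclohexadiene).
The 5-membered ring has one sp³ carbon, so it is not fully conjugated — not aromatic (cyclopentadiene).
The 5-membered ring with one sulfur is planar and fully conjugated; 2 ring double bonds (4 π electrons) plus a heteroatom lone pair (2) give 6 π electrons. That satisfies 4n+2 with n=1, so it is aromatic (thiophene).
The second 6-membered ring is planar and fully conjugated; 3 ring double bonds give 6 π electrons. 6 = 4(1)+2, so it is aromatic (benzene ring).
The second 5-membered ring has three sp³ carbons, so it is not fully conjugated — not aromatic (cyclopentane ring).
The 7-membered ring has one sp³ carbon, so it is not fully conjugated — not aromatic (cycloheptatriene).
2 of the 6 rings are aromatic. Total: 2.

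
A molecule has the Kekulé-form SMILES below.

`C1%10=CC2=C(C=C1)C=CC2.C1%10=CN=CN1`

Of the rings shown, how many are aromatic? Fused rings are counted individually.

2

The SMILES encodes a six-membered carbon ring with three alternating C=C double bonds, fused to a five-membered carbon ring containing one C=C double bond and one sp³ carbon; a five-membered ring with nitrogens at positions 1 and 3 (one bearing H, one in a C=N bond) and two double bonds.
The 6-membered ring is planar and fully conjugated; 3 ring double bonds give 6 π electrons. Since 6 = 4n+2 (n=1), it is aromatic (benzene ring).
The 5-membered ring has one sp³ carbon, so it is not fully conjugated — not aromatic (cyclopentene ring).
The 5-membered ring with two nitrogens (one N–H, one =N–) has a continuous p-orbital overlap around the ring; 2 ring double bonds (4 π electrons) plus a heteroatom lone pair (2) give 6 π electrons. 6 = 4(1)+2, so it is aromatic (imidazole).
2 of the 3 rings are aromatic. Total: 2.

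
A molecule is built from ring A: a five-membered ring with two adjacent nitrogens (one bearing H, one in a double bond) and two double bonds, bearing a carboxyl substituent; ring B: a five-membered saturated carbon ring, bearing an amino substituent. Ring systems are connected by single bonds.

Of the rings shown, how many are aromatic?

Ring A is planar and fully conjugated; 2 ring double bonds (4 π electrons) plus a heteroatom lone pair (2) give 6 π electrons. That satisfies 4n+2 with n=1, so ring A is aromatic (pyrazole).
Ring B has only sp³ atoms, so it is not fully conjugated — not aromatic (cyclopentane).
Aromatic: A. Total: 1.

1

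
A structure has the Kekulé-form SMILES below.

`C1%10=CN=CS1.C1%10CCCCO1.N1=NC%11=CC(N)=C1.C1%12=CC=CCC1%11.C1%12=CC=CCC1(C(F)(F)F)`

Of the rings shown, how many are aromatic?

The SMILES encodes a five-membered ring with a sulfur at position 1 and a nitrogen at position 3 (in a C=N bond), with two double bonds; a six-membered saturated ring of five carbons and one oxygen; a six-membered ring with two adjacent nitrogens and three alternating double bonds; a six-membered carbon ring with two conjugated C=C double bonds and two sp³ carbons; a six-membered carbon ring with two conjugated C=C double bonds and two sp³ carbons.
The 5-membered ring with one sulfur and one =N– is planar and fully conjugated; 2 ring double bonds (4 π electrons) plus a heteroatom lone pair (2) give 6 π electrons. Since 6 = 4n+2 (n=1), it is aromatic (thiazole).
The 6-membered ring with one oxygen has only sp³ atoms, so it is not fully conjugated — not aromatic (tetrahydropyran).
The 6-membered ring with two nitrogens (1,2) is fully conjugated (every ring atom contributes a p orbital); 3 ring double bonds give 6 π electrons. That satisfies 4n+2 with n=1, so it is aromatic (pyridazine).
The 6-membered ring has two sp³ carbons, so it is not fully conjugated — not aromatic (1,3-cyclohexadiene).
The second 6-membered ring has two sp³ carbons, so it is not fully conjugated — not aromatic (1,3-cyclohexadiene).
2 of the 5 rings are aromatic. Total: 2.

2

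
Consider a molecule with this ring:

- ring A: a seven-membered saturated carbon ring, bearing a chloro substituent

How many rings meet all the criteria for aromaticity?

0

Ring A has only sp³ atoms, so it is not fully conjugated — not aromatic (cycloheptane).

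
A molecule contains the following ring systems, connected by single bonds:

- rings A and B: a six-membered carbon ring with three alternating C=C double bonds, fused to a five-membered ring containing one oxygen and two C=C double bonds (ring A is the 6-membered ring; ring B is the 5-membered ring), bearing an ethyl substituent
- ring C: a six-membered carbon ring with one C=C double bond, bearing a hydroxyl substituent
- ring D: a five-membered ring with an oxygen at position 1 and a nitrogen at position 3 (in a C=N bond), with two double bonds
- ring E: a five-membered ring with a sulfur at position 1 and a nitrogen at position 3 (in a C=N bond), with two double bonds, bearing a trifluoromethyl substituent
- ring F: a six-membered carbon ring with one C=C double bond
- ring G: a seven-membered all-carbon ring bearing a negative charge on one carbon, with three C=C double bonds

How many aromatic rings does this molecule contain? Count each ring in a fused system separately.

Rings A and B form a fused bicyclic system (with one oxygen) with 9 sp² atoms and 10 π electrons from ring double bonds plus a heteroatom lone pair. 10 = 4(2)+2, so the system is aromatic and both rings count as aromatic (benzofuran).
Ring C has four sp³ carbons, so it is not fully conjugated — not aromatic (cyclohexene).
Ring D has a continuous p-orbital overlap around the ring; 2 ring double bonds (4 π electrons) plus a heteroatom lone pair (2) give 6 π electrons. That satisfies 4n+2 with n=1, so ring D is aromatic (oxazole).
Ring E is planar and fully conjugated; 2 ring double bonds (4 π electrons) plus a heteroatom lone pair (2) give 6 π electrons. That satisfies 4n+2 with n=1, so ring E is aromatic (thiazole).
Ring F has four sp³ carbons, so it is not fully conjugated — not aromatic (cyclohexene).
Ring G has only sp² ring atoms; a planar conformation would have a fully conjugated π system of 8 electrons. But 8 = 4(2), which is 4n not 4n+2, so ring G is not aromatic (cycloheptatrienyl anion).
Aromatic: A, B, D, E. Total: 4.

4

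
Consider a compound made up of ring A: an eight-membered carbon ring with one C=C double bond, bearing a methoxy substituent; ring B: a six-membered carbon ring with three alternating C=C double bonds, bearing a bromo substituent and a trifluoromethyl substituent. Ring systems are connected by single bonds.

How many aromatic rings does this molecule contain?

Ring A has six sp³ carbons, so it is not fully conjugated — not aromatic (cyclooctene).
Ring B has a continuous p-orbital overlap around the ring; 3 ring double bonds give 6 π electrons. Since 6 = 4n+2 (n=1), ring B is aromatic (benzene).
Aromatic: B. Total: 1.

1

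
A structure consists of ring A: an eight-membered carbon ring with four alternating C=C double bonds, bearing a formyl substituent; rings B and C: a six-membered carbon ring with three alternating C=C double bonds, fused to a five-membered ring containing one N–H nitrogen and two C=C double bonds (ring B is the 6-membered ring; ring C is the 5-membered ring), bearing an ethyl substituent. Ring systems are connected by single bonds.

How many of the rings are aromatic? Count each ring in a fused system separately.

2

Ring A has only sp² ring atoms; a planar conformation would have a fully conjugated π system of 8 electrons. But 8 = 4(2), which is 4n not 4n+2, so ring A is not aromatic (cyclooctatetraene) — cyclooctatetraene distorts into a non-planar tub to avoid antiaromaticity.
Rings B and C form a fused bicyclic system (with one N–H) with 9 sp² atoms and 10 π electrons from ring double bonds plus a heteroatom lone pair. 10 = 4(2)+2, so the system is aromatic and both rings count as aromatic (indole).
Aromatic: B, C. Total: 2.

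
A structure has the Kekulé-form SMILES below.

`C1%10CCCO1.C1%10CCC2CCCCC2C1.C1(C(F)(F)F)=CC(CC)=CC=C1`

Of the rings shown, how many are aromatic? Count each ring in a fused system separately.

1

The SMILES encodes a five-membered saturated ring of four carbons and one oxygen; two fused six-membered saturated carbon rings; a six-membered carbon ring with three alternating C=C double bonds.
The 5-membered ring with one oxygen has only sp³ atoms, so it is not fully conjugated — not aromatic (tetrahydrofuran).
The 6-membered ring has only sp³ atoms, so it is not fully conjugated — not aromatic (cyclohexane ring).
The second 6-membered ring has only sp³ atoms, so it is not fully conjugated — not aromatic (cyclohexane ring).
The third 6-membered ring is planar and fully conjugated; 3 ring double bonds give 6 π electrons. Since 6 = 4n+2 (n=1), it is aromatic (benzene).
1 of the 4 rings is aromatic. Total: 1.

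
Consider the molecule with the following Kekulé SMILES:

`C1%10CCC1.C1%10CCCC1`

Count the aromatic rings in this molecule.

0

The SMILES encodes a four-membered saturated carbon ring; a five-membered saturated carbon ring.
The 4-membered ring has only sp³ atoms, so it is not fully conjugated — not aromatic (cyclobutane).
The 5-membered ring has only sp³ atoms, so it is not fully conjugated — not aromatic (cyclopentane).
None of the rings are aromatic. Total: 0.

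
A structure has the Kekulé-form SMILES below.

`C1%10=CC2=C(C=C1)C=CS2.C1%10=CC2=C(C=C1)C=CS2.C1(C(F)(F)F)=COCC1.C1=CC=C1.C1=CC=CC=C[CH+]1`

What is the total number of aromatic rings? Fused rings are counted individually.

The SMILES encodes a six-membered carbon ring with three alternating C=C double bonds, fused to a five-membered ring containing one sulfur and two C=C double bonds; a six-membered carbon ring with three alternating C=C double bonds, fused to a five-membered ring containing one sulfur and two C=C double bonds; a five-membered ring of four carbons and one oxygen, with one C=C double bond and two sp³ carbons; a four-membered carbon ring with two alternating C=C double bonds; a seven-membered all-carbon ring bearing a positive charge on one carbon, with three C=C double bonds.
The fused 6/5-membered bicyclic (with one sulfur) is a single π system with 9 sp² atoms and 10 π electrons from ring double bonds plus a heteroatom lone pair. 10 = 4(2)+2, so the system is aromatic and both rings count as aromatic (benzothiophene).
The fused 6/5-membered bicyclic (with one sulfur) is a single π system with 9 sp² atoms and 10 π electrons from ring double bonds plus a heteroatom lone pair. 10 = 4(2)+2, so the system is aromatic and both rings count as aromatic (benzothiophene).
The 5-membered ring with one oxygen has two sp³ carbons, so it is not fully conjugated — not aromatic (2,3-dihydrofuran).
The 4-membered ring has only sp² ring atoms; a planar conformation would have a fully conjugated π system of 4 electrons. But 4 = 4(1), which is 4n not 4n+2, so it is not aromatic (cyclobutadiene) — cyclobutadiene is antiaromatic and distorts to a rectangle.
The 7-membered ring has a continuous p-orbital overlap around the ring; 3 ring double bonds (6 π electrons) plus the carbocation's empty p orbital (0, but keeps the ring conjugated) give 6 π electrons. 6 = 4(1)+2, so it is aromatic (tropylium cation).
5 of the 7 rings are aromatic. Total: 5.

5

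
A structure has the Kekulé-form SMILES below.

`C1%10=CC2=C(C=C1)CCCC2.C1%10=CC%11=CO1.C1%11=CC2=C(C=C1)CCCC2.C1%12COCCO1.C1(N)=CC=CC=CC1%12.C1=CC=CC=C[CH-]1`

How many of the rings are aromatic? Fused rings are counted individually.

3

The SMILES encodes a six-membered carbon ring with three alternating C=C double bonds, fused to a saturated six-membered carbon ring; a five-membered ring of four carbons and one oxygen, with two C=C double bonds; a six-membered carbon ring with three alternating C=C double bonds, fused to a saturated six-membered carbon ring; a six-membered saturated ring with oxygens at positions 1 and 4; a seven-membered carbon ring with three C=C double bonds and one sp³ carbon; a seven-membered all-carbon ring bearing a negative charge on one carbon, with three C=C double bonds.
The 6-membered ring has a continuous p-orbital overlap around the ring; 3 ring double bonds give 6 π electrons. 6 = 4(1)+2, so it is aromatic (benzene ring).
The second 6-membered ring has four sp³ carbons, so it is not fully conjugated — not aromatic (cyclohexane ring).
The 5-membered ring with one oxygen has a continuous p-orbital overlap around the ring; 2 ring double bonds (4 π electrons) plus a heteroatom lone pair (2) give 6 π electrons. 6 = 4(1)+2, so it is aromatic (furan).
The third 6-membered ring is fully conjugated (every ring atom contributes a p orbital); 3 ring double bonds give 6 π electrons. 6 = 4(1)+2, so it is aromatic (benzene ring).
The fourth 6-membered ring has four sp³ carbons, so it is not fully conjugated — not aromatic (cyclohexane ring).
The 6-membered ring with two oxygens (1,4) has only sp³ atoms, so it is not fully conjugated — not aromatic (1,4-dioxane).
The 7-membered ring has one sp³ carbon, so it is not fully conjugated — not aromatic (cycloheptatriene).
The second 7-membered ring has only sp² ring atoms; a planar conformation would have a fully conjugated π system of 8 electrons. But 8 = 4(2), which is 4n not 4n+2, so it is not aromatic (cycloheptatrienyl anion).
3 of the 8 rings are aromatic. Total: 3.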